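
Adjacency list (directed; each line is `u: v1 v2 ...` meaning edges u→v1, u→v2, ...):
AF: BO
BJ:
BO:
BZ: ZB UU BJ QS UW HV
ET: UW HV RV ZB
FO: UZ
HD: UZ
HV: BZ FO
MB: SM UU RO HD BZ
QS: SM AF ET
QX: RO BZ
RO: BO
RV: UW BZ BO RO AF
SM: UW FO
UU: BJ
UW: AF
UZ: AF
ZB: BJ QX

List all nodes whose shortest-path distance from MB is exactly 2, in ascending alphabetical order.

BJ, BO, FO, HV, QS, UW, UZ, ZB

Level 0: MB
Level 1: BZ, HD, RO, SM, UU
Level 2: BJ, BO, FO, HV, QS, UW, UZ, ZB
Level 3: AF, ET, QX
Level 4: RV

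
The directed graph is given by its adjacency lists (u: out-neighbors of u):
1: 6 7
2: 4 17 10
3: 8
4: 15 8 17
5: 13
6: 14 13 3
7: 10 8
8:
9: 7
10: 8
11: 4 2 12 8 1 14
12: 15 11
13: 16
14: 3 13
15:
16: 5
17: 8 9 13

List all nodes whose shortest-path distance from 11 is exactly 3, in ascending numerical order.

Level 0: 11
Level 1: 1, 2, 4, 8, 12, 14
Level 2: 3, 6, 7, 10, 13, 15, 17
Level 3: 9, 16
Level 4: 5

9, 16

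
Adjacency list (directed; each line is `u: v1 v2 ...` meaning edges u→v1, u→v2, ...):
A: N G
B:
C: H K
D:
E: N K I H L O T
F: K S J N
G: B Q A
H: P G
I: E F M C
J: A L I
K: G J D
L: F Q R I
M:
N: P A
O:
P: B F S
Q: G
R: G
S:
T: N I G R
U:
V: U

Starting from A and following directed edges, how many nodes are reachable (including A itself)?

20

BFS from A visits: A, N, G, P, B, Q, F, S, K, J, D, L, I, R, E, M, C, H, O, T
Reachable nodes: 20 of 22 total.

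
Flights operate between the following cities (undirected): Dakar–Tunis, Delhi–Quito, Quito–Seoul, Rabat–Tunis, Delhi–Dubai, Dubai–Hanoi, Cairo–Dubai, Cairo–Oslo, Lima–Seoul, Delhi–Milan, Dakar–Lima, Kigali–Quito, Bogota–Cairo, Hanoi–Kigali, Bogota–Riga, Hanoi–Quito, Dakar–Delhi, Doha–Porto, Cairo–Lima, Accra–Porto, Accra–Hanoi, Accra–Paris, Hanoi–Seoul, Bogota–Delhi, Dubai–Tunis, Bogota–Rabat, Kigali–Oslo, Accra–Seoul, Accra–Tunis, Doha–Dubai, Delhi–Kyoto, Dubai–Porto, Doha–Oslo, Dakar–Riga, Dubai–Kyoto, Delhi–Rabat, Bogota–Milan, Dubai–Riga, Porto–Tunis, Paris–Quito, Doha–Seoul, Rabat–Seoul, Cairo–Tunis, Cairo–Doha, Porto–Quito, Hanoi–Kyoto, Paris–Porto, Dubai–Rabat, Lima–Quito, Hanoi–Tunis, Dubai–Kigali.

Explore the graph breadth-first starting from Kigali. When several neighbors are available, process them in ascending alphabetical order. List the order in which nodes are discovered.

Kigali → Dubai → Hanoi → Oslo → Quito → Cairo → Delhi → Doha → Kyoto → Porto → Rabat → Riga → Tunis → Accra → Seoul → Lima → Paris → Bogota → Dakar → Milan

Visit Kigali; enqueue Dubai, Hanoi, Oslo, Quito → queue [Dubai, Hanoi, Oslo, Quito]
Visit Dubai; enqueue Cairo, Delhi, Doha, Kyoto, Porto, Rabat, Riga, Tunis → queue [Hanoi, Oslo, Quito, Cairo, Delhi, Doha, Kyoto, Porto, Rabat, Riga, Tunis]
Visit Hanoi; enqueue Accra, Seoul → queue [Oslo, Quito, Cairo, Delhi, Doha, Kyoto, Porto, Rabat, Riga, Tunis, Accra, Seoul]
Visit Oslo → queue [Quito, Cairo, Delhi, Doha, Kyoto, Porto, Rabat, Riga, Tunis, Accra, Seoul]
Visit Quito; enqueue Lima, Paris → queue [Cairo, Delhi, Doha, Kyoto, Porto, Rabat, Riga, Tunis, Accra, Seoul, Lima, Paris]
Visit Cairo; enqueue Bogota → queue [Delhi, Doha, Kyoto, Porto, Rabat, Riga, Tunis, Accra, Seoul, Lima, Paris, Bogota]
Visit Delhi; enqueue Dakar, Milan → queue [Doha, Kyoto, Porto, Rabat, Riga, Tunis, Accra, Seoul, Lima, Paris, Bogota, Dakar, Milan]
Visit Doha → queue [Kyoto, Porto, Rabat, Riga, Tunis, Accra, Seoul, Lima, Paris, Bogota, Dakar, Milan]
Visit Kyoto → queue [Porto, Rabat, Riga, Tunis, Accra, Seoul, Lima, Paris, Bogota, Dakar, Milan]
Visit Porto → queue [Rabat, Riga, Tunis, Accra, Seoul, Lima, Paris, Bogota, Dakar, Milan]
Visit Rabat → queue [Riga, Tunis, Accra, Seoul, Lima, Paris, Bogota, Dakar, Milan]
Visit Riga → queue [Tunis, Accra, Seoul, Lima, Paris, Bogota, Dakar, Milan]
Visit Tunis → queue [Accra, Seoul, Lima, Paris, Bogota, Dakar, Milan]
Visit Accra → queue [Seoul, Lima, Paris, Bogota, Dakar, Milan]
Visit Seoul → queue [Lima, Paris, Bogota, Dakar, Milan]
Visit Lima → queue [Paris, Bogota, Dakar, Milan]
Visit Paris → queue [Bogota, Dakar, Milan]
Visit Bogota → queue [Dakar, Milan]
Visit Dakar → queue [Milan]
Visit Milan → queue []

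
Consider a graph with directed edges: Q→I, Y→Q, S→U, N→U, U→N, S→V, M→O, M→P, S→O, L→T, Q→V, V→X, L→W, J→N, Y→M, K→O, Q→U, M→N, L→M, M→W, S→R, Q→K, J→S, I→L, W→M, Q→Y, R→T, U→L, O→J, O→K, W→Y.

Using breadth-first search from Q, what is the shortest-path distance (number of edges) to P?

3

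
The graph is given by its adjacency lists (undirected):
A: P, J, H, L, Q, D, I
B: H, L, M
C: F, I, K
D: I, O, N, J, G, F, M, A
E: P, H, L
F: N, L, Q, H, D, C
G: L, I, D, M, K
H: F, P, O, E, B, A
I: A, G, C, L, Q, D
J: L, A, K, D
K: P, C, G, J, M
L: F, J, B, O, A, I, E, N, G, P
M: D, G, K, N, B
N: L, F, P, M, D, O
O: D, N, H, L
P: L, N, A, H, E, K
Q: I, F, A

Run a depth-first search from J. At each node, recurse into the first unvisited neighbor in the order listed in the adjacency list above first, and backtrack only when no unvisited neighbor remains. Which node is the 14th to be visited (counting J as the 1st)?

Visit J
J → L
L → F
F → N
N → P
P → A
A → H
H → O
O → D
D → I
I → G
G → M
M → K
K → C
M → B
I → Q
H → E

Visit order: J, L, F, N, P, A, H, O, D, I, G, M, K, C, B, Q, E

C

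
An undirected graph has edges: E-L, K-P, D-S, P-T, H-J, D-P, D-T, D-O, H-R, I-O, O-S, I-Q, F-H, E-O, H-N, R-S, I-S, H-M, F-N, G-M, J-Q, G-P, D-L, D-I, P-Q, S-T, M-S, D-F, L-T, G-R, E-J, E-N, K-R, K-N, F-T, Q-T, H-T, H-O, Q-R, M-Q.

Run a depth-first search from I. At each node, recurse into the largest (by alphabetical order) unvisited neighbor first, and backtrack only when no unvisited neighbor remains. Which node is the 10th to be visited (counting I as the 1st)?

H

Visit I
I → S
S → T
T → Q
Q → R
R → K
K → P
P → G
G → M
M → H
H → O
O → E
E → N
N → F
F → D
D → L
E → J

Visit order: I, S, T, Q, R, K, P, G, M, H, O, E, N, F, D, L, J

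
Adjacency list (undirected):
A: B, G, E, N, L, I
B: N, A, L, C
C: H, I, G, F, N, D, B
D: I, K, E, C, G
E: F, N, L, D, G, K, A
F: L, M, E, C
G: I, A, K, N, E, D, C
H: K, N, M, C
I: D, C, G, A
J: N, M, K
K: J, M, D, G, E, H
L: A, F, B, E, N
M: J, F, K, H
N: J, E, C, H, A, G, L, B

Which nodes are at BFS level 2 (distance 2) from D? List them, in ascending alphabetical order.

Level 0: D
Level 1: C, E, G, I, K
Level 2: A, B, F, H, J, L, M, N

A, B, F, H, J, L, M, N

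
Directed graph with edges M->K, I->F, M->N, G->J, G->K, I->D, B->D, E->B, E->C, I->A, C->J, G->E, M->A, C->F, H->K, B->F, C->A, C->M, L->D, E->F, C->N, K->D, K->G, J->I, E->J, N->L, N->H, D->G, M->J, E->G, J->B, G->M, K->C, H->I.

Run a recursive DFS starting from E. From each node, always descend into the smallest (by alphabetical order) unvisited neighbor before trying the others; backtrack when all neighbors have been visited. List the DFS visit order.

E, B, D, G, J, I, A, F, K, C, M, N, H, L

Visit E
E → B
B → D
D → G
G → J
J → I
I → A
I → F
G → K
K → C
C → M
M → N
N → H
N → L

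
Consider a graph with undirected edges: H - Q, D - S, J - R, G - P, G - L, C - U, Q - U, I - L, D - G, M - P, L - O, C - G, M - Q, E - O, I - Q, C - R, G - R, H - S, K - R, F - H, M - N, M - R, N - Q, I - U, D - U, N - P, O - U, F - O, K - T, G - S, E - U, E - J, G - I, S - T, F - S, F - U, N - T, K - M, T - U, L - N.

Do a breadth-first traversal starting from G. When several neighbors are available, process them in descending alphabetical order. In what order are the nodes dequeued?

G, S, R, P, L, I, D, C, T, H, F, M, K, J, N, O, U, Q, E

Visit G; enqueue S, R, P, L, I, D, C → queue [S, R, P, L, I, D, C]
Visit S; enqueue T, H, F → queue [R, P, L, I, D, C, T, H, F]
Visit R; enqueue M, K, J → queue [P, L, I, D, C, T, H, F, M, K, J]
Visit P; enqueue N → queue [L, I, D, C, T, H, F, M, K, J, N]
Visit L; enqueue O → queue [I, D, C, T, H, F, M, K, J, N, O]
Visit I; enqueue U, Q → queue [D, C, T, H, F, M, K, J, N, O, U, Q]
Visit D → queue [C, T, H, F, M, K, J, N, O, U, Q]
Visit C → queue [T, H, F, M, K, J, N, O, U, Q]
Visit T → queue [H, F, M, K, J, N, O, U, Q]
Visit H → queue [F, M, K, J, N, O, U, Q]
Visit F → queue [M, K, J, N, O, U, Q]
Visit M → queue [K, J, N, O, U, Q]
Visit K → queue [J, N, O, U, Q]
Visit J; enqueue E → queue [N, O, U, Q, E]
Visit N → queue [O, U, Q, E]
Visit O → queue [U, Q, E]
Visit U → queue [Q, E]
Visit Q → queue [E]
Visit E → queue []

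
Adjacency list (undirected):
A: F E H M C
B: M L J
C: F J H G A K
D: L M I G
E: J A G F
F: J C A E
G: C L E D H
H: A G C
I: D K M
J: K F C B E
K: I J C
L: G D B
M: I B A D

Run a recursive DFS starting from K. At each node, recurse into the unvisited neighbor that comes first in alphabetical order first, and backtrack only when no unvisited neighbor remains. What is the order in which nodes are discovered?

Visit K
K → C
C → A
A → E
E → F
F → J
J → B
B → L
L → D
D → G
G → H
D → I
I → M

K C A E F J B L D G H I M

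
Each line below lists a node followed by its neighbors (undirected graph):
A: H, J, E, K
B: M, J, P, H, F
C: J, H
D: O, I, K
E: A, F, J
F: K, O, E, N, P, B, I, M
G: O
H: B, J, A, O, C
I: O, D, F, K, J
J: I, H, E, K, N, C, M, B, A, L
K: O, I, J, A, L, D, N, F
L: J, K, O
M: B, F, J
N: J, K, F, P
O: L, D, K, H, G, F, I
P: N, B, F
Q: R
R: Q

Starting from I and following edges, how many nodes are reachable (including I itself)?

BFS from I visits: I, D, F, J, K, O, B, E, M, N, P, A, C, H, L, G
Reachable nodes: 16 of 18 total.

16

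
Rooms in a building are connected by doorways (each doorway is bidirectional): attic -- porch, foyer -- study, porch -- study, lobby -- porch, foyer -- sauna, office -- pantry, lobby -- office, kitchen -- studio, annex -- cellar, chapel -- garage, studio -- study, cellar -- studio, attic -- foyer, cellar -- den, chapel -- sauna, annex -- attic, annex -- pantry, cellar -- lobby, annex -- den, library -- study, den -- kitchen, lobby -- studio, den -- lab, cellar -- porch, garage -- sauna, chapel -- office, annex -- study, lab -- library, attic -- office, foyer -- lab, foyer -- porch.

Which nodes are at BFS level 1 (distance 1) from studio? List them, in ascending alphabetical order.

Level 0: studio
Level 1: cellar, kitchen, lobby, study
Level 2: annex, den, foyer, library, office, porch
Level 3: attic, chapel, lab, pantry, sauna
Level 4: garage

cellar, kitchen, lobby, study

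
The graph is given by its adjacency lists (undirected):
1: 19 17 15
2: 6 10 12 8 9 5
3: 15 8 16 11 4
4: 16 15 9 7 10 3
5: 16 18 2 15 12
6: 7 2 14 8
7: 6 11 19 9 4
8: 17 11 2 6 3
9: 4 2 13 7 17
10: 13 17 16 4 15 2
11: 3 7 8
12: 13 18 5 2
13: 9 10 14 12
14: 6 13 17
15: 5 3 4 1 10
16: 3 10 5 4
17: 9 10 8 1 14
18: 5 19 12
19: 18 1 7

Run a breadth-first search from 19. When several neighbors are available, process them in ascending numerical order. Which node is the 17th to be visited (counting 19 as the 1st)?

16

Visit 19; enqueue 1, 7, 18 → queue [1, 7, 18]
Visit 1; enqueue 15, 17 → queue [7, 18, 15, 17]
Visit 7; enqueue 4, 6, 9, 11 → queue [18, 15, 17, 4, 6, 9, 11]
Visit 18; enqueue 5, 12 → queue [15, 17, 4, 6, 9, 11, 5, 12]
Visit 15; enqueue 3, 10 → queue [17, 4, 6, 9, 11, 5, 12, 3, 10]
Visit 17; enqueue 8, 14 → queue [4, 6, 9, 11, 5, 12, 3, 10, 8, 14]
Visit 4; enqueue 16 → queue [6, 9, 11, 5, 12, 3, 10, 8, 14, 16]
Visit 6; enqueue 2 → queue [9, 11, 5, 12, 3, 10, 8, 14, 16, 2]
Visit 9; enqueue 13 → queue [11, 5, 12, 3, 10, 8, 14, 16, 2, 13]
Visit 11 → queue [5, 12, 3, 10, 8, 14, 16, 2, 13]
Visit 5 → queue [12, 3, 10, 8, 14, 16, 2, 13]
Visit 12 → queue [3, 10, 8, 14, 16, 2, 13]
Visit 3 → queue [10, 8, 14, 16, 2, 13]
Visit 10 → queue [8, 14, 16, 2, 13]
Visit 8 → queue [14, 16, 2, 13]
Visit 14 → queue [16, 2, 13]
Visit 16 → queue [2, 13]
Visit 2 → queue [13]
Visit 13 → queue []

Visit order: 19, 1, 7, 18, 15, 17, 4, 6, 9, 11, 5, 12, 3, 10, 8, 14, 16, 2, 13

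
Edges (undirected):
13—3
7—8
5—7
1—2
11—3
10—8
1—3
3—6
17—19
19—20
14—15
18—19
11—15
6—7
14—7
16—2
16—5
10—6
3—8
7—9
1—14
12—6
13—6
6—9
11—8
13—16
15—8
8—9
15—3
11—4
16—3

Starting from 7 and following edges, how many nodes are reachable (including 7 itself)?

BFS from 7 visits: 7, 14, 9, 8, 6, 5, 15, 1, 11, 10, 3, 13, 12, 16, 2, 4
Reachable nodes: 16 of 20 total.

16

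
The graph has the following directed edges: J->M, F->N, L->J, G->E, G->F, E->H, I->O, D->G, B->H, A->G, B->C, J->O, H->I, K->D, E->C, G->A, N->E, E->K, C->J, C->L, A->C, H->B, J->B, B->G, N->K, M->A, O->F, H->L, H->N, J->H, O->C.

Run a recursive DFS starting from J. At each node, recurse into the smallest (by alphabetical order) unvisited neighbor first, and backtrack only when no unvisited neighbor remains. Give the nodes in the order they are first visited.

Visit J
J → B
B → C
C → L
B → G
G → A
G → E
E → H
H → I
I → O
O → F
F → N
N → K
K → D
J → M

J, B, C, L, G, A, E, H, I, O, F, N, K, D, M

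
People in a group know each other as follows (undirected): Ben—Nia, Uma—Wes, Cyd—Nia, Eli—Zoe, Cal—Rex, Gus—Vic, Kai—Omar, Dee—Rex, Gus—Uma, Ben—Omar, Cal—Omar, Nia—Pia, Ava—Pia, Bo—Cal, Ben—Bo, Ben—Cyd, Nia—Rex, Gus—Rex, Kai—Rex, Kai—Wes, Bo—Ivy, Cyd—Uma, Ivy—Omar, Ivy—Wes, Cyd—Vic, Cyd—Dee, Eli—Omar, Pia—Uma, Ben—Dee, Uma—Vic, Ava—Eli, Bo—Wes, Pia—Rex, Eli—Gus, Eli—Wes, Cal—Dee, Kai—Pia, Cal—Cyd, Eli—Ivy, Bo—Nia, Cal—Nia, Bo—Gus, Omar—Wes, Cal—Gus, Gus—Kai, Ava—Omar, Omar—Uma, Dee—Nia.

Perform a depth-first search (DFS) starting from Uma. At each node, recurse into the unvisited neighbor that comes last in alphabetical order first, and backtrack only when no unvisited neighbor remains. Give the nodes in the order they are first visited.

Uma -> Wes -> Omar -> Kai -> Rex -> Pia -> Nia -> Dee -> Cyd -> Vic -> Gus -> Eli -> Zoe -> Ivy -> Bo -> Cal -> Ben -> Ava

Visit Uma
Uma → Wes
Wes → Omar
Omar → Kai
Kai → Rex
Rex → Pia
Pia → Nia
Nia → Dee
Dee → Cyd
Cyd → Vic
Vic → Gus
Gus → Eli
Eli → Zoe
Eli → Ivy
Ivy → Bo
Bo → Cal
Bo → Ben
Eli → Ava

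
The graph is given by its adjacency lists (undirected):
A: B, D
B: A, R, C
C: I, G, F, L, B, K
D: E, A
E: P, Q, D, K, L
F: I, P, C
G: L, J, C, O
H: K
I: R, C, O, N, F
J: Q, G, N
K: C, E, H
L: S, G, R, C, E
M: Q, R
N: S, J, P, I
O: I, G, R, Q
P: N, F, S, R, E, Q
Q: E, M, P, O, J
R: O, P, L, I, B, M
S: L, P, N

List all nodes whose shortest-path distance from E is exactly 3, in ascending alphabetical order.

B, I

Level 0: E
Level 1: D, K, L, P, Q
Level 2: A, C, F, G, H, J, M, N, O, R, S
Level 3: B, I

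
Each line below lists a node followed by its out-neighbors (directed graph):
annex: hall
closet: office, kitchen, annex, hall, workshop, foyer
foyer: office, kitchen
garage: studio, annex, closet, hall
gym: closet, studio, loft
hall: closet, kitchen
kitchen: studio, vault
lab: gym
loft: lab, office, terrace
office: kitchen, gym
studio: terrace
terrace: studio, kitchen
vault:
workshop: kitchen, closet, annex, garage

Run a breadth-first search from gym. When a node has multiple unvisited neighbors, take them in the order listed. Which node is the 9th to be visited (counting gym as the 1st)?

Visit gym; enqueue closet, studio, loft → queue [closet, studio, loft]
Visit closet; enqueue office, kitchen, annex, hall, workshop, foyer → queue [studio, loft, office, kitchen, annex, hall, workshop, foyer]
Visit studio; enqueue terrace → queue [loft, office, kitchen, annex, hall, workshop, foyer, terrace]
Visit loft; enqueue lab → queue [office, kitchen, annex, hall, workshop, foyer, terrace, lab]
Visit office → queue [kitchen, annex, hall, workshop, foyer, terrace, lab]
Visit kitchen; enqueue vault → queue [annex, hall, workshop, foyer, terrace, lab, vault]
Visit annex → queue [hall, workshop, foyer, terrace, lab, vault]
Visit hall → queue [workshop, foyer, terrace, lab, vault]
Visit workshop; enqueue garage → queue [foyer, terrace, lab, vault, garage]
Visit foyer → queue [terrace, lab, vault, garage]
Visit terrace → queue [lab, vault, garage]
Visit lab → queue [vault, garage]
Visit vault → queue [garage]
Visit garage → queue []

Visit order: gym, closet, studio, loft, office, kitchen, annex, hall, workshop, foyer, terrace, lab, vault, garage

workshop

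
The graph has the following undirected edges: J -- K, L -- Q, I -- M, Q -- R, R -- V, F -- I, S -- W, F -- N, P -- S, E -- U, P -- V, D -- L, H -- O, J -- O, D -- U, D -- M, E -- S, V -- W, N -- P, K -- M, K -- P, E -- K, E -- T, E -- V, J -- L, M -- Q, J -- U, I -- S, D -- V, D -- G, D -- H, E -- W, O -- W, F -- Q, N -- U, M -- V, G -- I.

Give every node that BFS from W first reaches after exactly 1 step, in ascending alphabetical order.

E, O, S, V

Level 0: W
Level 1: E, O, S, V
Level 2: D, H, I, J, K, M, P, R, T, U
Level 3: F, G, L, N, Q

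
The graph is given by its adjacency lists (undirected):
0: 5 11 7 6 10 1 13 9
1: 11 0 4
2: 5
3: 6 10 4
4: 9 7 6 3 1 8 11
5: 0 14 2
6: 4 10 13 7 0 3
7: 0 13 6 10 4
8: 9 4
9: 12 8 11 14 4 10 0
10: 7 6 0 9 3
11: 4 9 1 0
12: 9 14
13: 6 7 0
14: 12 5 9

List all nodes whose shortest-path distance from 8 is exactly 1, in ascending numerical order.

Level 0: 8
Level 1: 4, 9
Level 2: 0, 1, 3, 6, 7, 10, 11, 12, 14
Level 3: 5, 13
Level 4: 2

4, 9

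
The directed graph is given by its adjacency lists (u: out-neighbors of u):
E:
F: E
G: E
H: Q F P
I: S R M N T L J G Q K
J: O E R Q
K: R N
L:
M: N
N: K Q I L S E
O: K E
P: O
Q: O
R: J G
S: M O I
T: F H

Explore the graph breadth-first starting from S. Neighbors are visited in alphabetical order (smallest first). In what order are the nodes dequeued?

S, I, M, O, G, J, K, L, N, Q, R, T, E, F, H, P

Visit S; enqueue I, M, O → queue [I, M, O]
Visit I; enqueue G, J, K, L, N, Q, R, T → queue [M, O, G, J, K, L, N, Q, R, T]
Visit M → queue [O, G, J, K, L, N, Q, R, T]
Visit O; enqueue E → queue [G, J, K, L, N, Q, R, T, E]
Visit G → queue [J, K, L, N, Q, R, T, E]
Visit J → queue [K, L, N, Q, R, T, E]
Visit K → queue [L, N, Q, R, T, E]
Visit L → queue [N, Q, R, T, E]
Visit N → queue [Q, R, T, E]
Visit Q → queue [R, T, E]
Visit R → queue [T, E]
Visit T; enqueue F, H → queue [E, F, H]
Visit E → queue [F, H]
Visit F → queue [H]
Visit H; enqueue P → queue [P]
Visit P → queue []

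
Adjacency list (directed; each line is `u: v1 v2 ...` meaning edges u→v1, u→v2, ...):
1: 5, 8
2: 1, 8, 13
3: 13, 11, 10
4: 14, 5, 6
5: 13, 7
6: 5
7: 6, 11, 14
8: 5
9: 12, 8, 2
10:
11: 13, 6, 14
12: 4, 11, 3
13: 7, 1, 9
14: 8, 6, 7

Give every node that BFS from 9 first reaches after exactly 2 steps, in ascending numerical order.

Level 0: 9
Level 1: 2, 8, 12
Level 2: 1, 3, 4, 5, 11, 13
Level 3: 6, 7, 10, 14

1, 3, 4, 5, 11, 13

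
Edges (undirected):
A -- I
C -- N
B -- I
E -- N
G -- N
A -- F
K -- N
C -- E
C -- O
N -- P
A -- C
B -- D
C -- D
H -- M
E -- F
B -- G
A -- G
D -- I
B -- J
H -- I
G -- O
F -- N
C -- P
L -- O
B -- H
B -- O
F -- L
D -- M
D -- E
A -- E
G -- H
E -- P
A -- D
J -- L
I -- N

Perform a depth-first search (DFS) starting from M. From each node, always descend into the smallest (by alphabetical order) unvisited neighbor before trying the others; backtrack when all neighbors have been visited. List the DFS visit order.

M, D, A, C, E, F, L, J, B, G, H, I, N, K, P, O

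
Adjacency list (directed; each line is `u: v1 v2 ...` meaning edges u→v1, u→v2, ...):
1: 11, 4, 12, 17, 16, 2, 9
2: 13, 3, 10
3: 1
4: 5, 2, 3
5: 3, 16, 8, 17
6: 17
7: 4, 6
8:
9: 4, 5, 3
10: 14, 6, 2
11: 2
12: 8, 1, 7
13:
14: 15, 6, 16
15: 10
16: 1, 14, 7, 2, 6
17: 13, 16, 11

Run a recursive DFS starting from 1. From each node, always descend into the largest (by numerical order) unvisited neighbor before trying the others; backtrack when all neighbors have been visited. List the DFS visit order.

Visit 1
1 → 17
17 → 16
16 → 14
14 → 15
15 → 10
10 → 6
10 → 2
2 → 13
2 → 3
16 → 7
7 → 4
4 → 5
5 → 8
17 → 11
1 → 12
1 → 9

1 → 17 → 16 → 14 → 15 → 10 → 6 → 2 → 13 → 3 → 7 → 4 → 5 → 8 → 11 → 12 → 9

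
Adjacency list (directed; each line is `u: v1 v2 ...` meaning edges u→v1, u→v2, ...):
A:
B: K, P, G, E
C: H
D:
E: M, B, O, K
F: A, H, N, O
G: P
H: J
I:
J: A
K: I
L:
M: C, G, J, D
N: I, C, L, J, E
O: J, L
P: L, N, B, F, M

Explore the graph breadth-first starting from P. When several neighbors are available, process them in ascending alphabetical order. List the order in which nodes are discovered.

P B F L M N E G K A H O C D J I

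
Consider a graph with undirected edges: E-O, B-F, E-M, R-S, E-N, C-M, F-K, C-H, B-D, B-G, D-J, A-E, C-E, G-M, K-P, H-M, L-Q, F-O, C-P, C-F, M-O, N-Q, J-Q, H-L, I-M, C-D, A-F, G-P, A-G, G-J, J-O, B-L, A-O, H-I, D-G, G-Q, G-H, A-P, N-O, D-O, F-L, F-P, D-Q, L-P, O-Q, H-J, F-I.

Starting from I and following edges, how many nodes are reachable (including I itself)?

17

BFS from I visits: I, F, H, M, A, B, C, K, L, O, P, G, J, E, D, Q, N
Reachable nodes: 17 of 19 total.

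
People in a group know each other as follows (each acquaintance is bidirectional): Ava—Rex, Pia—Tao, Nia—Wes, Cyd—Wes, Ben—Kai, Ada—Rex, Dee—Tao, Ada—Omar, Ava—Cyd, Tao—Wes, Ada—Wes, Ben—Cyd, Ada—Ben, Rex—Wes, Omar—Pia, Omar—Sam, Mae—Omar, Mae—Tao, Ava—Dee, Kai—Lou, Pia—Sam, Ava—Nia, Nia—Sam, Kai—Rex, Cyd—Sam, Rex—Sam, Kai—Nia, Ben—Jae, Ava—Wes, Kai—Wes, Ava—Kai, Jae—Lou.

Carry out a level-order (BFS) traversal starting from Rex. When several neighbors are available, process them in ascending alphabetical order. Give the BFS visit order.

Rex, Ada, Ava, Kai, Sam, Wes, Ben, Omar, Cyd, Dee, Nia, Lou, Pia, Tao, Jae, Mae

Visit Rex; enqueue Ada, Ava, Kai, Sam, Wes → queue [Ada, Ava, Kai, Sam, Wes]
Visit Ada; enqueue Ben, Omar → queue [Ava, Kai, Sam, Wes, Ben, Omar]
Visit Ava; enqueue Cyd, Dee, Nia → queue [Kai, Sam, Wes, Ben, Omar, Cyd, Dee, Nia]
Visit Kai; enqueue Lou → queue [Sam, Wes, Ben, Omar, Cyd, Dee, Nia, Lou]
Visit Sam; enqueue Pia → queue [Wes, Ben, Omar, Cyd, Dee, Nia, Lou, Pia]
Visit Wes; enqueue Tao → queue [Ben, Omar, Cyd, Dee, Nia, Lou, Pia, Tao]
Visit Ben; enqueue Jae → queue [Omar, Cyd, Dee, Nia, Lou, Pia, Tao, Jae]
Visit Omar; enqueue Mae → queue [Cyd, Dee, Nia, Lou, Pia, Tao, Jae, Mae]
Visit Cyd → queue [Dee, Nia, Lou, Pia, Tao, Jae, Mae]
Visit Dee → queue [Nia, Lou, Pia, Tao, Jae, Mae]
Visit Nia → queue [Lou, Pia, Tao, Jae, Mae]
Visit Lou → queue [Pia, Tao, Jae, Mae]
Visit Pia → queue [Tao, Jae, Mae]
Visit Tao → queue [Jae, Mae]
Visit Jae → queue [Mae]
Visit Mae → queue []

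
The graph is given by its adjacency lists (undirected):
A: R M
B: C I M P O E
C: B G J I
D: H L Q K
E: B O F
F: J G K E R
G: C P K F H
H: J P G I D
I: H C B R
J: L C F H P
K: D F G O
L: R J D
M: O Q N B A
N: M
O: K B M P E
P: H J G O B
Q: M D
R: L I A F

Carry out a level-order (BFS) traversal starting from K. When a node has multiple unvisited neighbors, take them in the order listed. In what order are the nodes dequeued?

K, D, F, G, O, H, L, Q, J, E, R, C, P, B, M, I, A, N

Visit K; enqueue D, F, G, O → queue [D, F, G, O]
Visit D; enqueue H, L, Q → queue [F, G, O, H, L, Q]
Visit F; enqueue J, E, R → queue [G, O, H, L, Q, J, E, R]
Visit G; enqueue C, P → queue [O, H, L, Q, J, E, R, C, P]
Visit O; enqueue B, M → queue [H, L, Q, J, E, R, C, P, B, M]
Visit H; enqueue I → queue [L, Q, J, E, R, C, P, B, M, I]
Visit L → queue [Q, J, E, R, C, P, B, M, I]
Visit Q → queue [J, E, R, C, P, B, M, I]
Visit J → queue [E, R, C, P, B, M, I]
Visit E → queue [R, C, P, B, M, I]
Visit R; enqueue A → queue [C, P, B, M, I, A]
Visit C → queue [P, B, M, I, A]
Visit P → queue [B, M, I, A]
Visit B → queue [M, I, A]
Visit M; enqueue N → queue [I, A, N]
Visit I → queue [A, N]
Visit A → queue [N]
Visit N → queue []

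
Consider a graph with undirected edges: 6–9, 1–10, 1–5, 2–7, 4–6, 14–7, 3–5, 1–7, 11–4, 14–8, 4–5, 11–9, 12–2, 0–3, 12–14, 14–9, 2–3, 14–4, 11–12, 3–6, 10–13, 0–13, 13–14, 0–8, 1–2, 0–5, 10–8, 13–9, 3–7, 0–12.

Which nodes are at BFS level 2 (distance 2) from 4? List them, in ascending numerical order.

0, 1, 3, 7, 8, 9, 12, 13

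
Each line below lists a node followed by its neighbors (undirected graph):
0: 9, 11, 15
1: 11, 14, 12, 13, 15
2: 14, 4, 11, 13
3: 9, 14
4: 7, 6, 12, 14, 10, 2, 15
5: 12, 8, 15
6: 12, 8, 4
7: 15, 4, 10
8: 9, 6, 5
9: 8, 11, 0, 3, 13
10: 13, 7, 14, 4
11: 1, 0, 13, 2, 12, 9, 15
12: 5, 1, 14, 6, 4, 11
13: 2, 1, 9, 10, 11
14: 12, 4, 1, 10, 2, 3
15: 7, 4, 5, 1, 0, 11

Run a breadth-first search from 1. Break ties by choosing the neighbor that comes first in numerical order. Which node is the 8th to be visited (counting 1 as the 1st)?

Visit 1; enqueue 11, 12, 13, 14, 15 → queue [11, 12, 13, 14, 15]
Visit 11; enqueue 0, 2, 9 → queue [12, 13, 14, 15, 0, 2, 9]
Visit 12; enqueue 4, 5, 6 → queue [13, 14, 15, 0, 2, 9, 4, 5, 6]
Visit 13; enqueue 10 → queue [14, 15, 0, 2, 9, 4, 5, 6, 10]
Visit 14; enqueue 3 → queue [15, 0, 2, 9, 4, 5, 6, 10, 3]
Visit 15; enqueue 7 → queue [0, 2, 9, 4, 5, 6, 10, 3, 7]
Visit 0 → queue [2, 9, 4, 5, 6, 10, 3, 7]
Visit 2 → queue [9, 4, 5, 6, 10, 3, 7]
Visit 9; enqueue 8 → queue [4, 5, 6, 10, 3, 7, 8]
Visit 4 → queue [5, 6, 10, 3, 7, 8]
Visit 5 → queue [6, 10, 3, 7, 8]
Visit 6 → queue [10, 3, 7, 8]
Visit 10 → queue [3, 7, 8]
Visit 3 → queue [7, 8]
Visit 7 → queue [8]
Visit 8 → queue []

Visit order: 1, 11, 12, 13, 14, 15, 0, 2, 9, 4, 5, 6, 10, 3, 7, 8

2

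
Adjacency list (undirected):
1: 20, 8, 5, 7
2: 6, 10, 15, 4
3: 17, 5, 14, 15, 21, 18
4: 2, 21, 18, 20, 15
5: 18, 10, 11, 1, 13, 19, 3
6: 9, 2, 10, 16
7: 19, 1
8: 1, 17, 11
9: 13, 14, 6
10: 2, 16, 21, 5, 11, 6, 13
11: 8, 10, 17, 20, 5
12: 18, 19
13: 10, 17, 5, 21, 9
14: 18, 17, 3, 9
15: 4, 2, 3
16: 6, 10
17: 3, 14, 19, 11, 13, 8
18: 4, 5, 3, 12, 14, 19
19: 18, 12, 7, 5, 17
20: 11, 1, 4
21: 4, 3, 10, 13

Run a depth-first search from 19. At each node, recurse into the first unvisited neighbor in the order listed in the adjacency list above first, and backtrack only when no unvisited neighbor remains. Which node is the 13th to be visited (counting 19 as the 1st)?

Visit 19
19 → 18
18 → 4
4 → 2
2 → 6
6 → 9
9 → 13
13 → 10
10 → 16
10 → 21
21 → 3
3 → 17
17 → 14
17 → 11
11 → 8
8 → 1
1 → 20
1 → 5
1 → 7
3 → 15
18 → 12

Visit order: 19, 18, 4, 2, 6, 9, 13, 10, 16, 21, 3, 17, 14, 11, 8, 1, 20, 5, 7, 15, 12

14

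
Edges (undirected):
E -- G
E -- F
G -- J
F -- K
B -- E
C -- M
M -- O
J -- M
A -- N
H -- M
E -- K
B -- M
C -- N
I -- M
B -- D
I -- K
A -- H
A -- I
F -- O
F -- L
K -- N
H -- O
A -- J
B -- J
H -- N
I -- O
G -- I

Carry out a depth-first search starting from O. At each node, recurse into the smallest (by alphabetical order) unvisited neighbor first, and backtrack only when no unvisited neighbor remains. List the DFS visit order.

O, F, E, B, D, J, A, H, M, C, N, K, I, G, L

Visit O
O → F
F → E
E → B
B → D
B → J
J → A
A → H
H → M
M → C
C → N
N → K
K → I
I → G
F → L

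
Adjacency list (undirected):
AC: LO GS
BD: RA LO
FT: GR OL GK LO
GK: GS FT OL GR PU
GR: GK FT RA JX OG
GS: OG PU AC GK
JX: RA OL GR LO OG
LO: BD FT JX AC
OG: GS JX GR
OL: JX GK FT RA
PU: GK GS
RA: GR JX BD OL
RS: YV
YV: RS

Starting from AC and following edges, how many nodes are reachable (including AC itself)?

BFS from AC visits: AC, LO, GS, JX, FT, BD, PU, OG, GK, RA, OL, GR
Reachable nodes: 12 of 14 total.

12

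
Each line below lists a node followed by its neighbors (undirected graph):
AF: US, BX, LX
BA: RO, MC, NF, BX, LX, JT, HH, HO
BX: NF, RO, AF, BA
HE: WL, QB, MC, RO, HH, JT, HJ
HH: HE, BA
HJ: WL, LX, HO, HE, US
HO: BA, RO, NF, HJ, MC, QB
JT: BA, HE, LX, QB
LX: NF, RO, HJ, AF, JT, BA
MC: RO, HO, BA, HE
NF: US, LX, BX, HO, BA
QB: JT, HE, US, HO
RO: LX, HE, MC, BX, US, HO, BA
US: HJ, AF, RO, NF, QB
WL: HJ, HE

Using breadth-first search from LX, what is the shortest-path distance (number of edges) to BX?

2

Level 0: LX
Level 1: AF, BA, HJ, JT, NF, RO
Level 2: BX, HE, HH, HO, MC, QB, US, WL
BX first appears at level 2.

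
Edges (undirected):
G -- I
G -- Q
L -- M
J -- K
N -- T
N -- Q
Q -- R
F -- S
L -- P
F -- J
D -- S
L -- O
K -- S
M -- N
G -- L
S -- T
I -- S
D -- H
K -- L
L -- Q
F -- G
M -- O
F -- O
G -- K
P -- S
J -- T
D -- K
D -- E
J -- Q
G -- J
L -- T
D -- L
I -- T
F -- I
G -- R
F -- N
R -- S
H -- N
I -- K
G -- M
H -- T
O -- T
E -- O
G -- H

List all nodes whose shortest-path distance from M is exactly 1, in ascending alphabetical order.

Level 0: M
Level 1: G, L, N, O
Level 2: D, E, F, H, I, J, K, P, Q, R, T
Level 3: S

G, L, N, O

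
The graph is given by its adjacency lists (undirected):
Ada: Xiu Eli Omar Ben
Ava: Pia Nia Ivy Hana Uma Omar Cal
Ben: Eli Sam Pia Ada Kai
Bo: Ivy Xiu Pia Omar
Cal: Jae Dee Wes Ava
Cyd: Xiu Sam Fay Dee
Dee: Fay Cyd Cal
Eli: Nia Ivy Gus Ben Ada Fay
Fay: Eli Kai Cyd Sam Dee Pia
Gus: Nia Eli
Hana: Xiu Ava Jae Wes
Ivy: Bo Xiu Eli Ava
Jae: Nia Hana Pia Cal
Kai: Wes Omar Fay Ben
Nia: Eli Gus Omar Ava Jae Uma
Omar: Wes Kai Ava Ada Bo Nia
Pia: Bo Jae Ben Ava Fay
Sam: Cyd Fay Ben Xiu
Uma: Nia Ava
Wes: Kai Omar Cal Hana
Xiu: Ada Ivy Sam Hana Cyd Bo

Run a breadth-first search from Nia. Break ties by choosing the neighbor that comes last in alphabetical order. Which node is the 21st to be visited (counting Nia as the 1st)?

Visit Nia; enqueue Uma, Omar, Jae, Gus, Eli, Ava → queue [Uma, Omar, Jae, Gus, Eli, Ava]
Visit Uma → queue [Omar, Jae, Gus, Eli, Ava]
Visit Omar; enqueue Wes, Kai, Bo, Ada → queue [Jae, Gus, Eli, Ava, Wes, Kai, Bo, Ada]
Visit Jae; enqueue Pia, Hana, Cal → queue [Gus, Eli, Ava, Wes, Kai, Bo, Ada, Pia, Hana, Cal]
Visit Gus → queue [Eli, Ava, Wes, Kai, Bo, Ada, Pia, Hana, Cal]
Visit Eli; enqueue Ivy, Fay, Ben → queue [Ava, Wes, Kai, Bo, Ada, Pia, Hana, Cal, Ivy, Fay, Ben]
Visit Ava → queue [Wes, Kai, Bo, Ada, Pia, Hana, Cal, Ivy, Fay, Ben]
Visit Wes → queue [Kai, Bo, Ada, Pia, Hana, Cal, Ivy, Fay, Ben]
Visit Kai → queue [Bo, Ada, Pia, Hana, Cal, Ivy, Fay, Ben]
Visit Bo; enqueue Xiu → queue [Ada, Pia, Hana, Cal, Ivy, Fay, Ben, Xiu]
Visit Ada → queue [Pia, Hana, Cal, Ivy, Fay, Ben, Xiu]
Visit Pia → queue [Hana, Cal, Ivy, Fay, Ben, Xiu]
Visit Hana → queue [Cal, Ivy, Fay, Ben, Xiu]
Visit Cal; enqueue Dee → queue [Ivy, Fay, Ben, Xiu, Dee]
Visit Ivy → queue [Fay, Ben, Xiu, Dee]
Visit Fay; enqueue Sam, Cyd → queue [Ben, Xiu, Dee, Sam, Cyd]
Visit Ben → queue [Xiu, Dee, Sam, Cyd]
Visit Xiu → queue [Dee, Sam, Cyd]
Visit Dee → queue [Sam, Cyd]
Visit Sam → queue [Cyd]
Visit Cyd → queue []

Visit order: Nia, Uma, Omar, Jae, Gus, Eli, Ava, Wes, Kai, Bo, Ada, Pia, Hana, Cal, Ivy, Fay, Ben, Xiu, Dee, Sam, Cyd

Cyd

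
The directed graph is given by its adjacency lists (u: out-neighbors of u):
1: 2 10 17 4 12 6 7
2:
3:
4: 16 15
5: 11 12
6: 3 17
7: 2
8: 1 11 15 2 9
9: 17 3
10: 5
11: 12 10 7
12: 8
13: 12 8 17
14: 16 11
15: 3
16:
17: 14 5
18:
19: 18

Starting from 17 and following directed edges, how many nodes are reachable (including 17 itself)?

16

BFS from 17 visits: 17, 5, 14, 11, 12, 16, 7, 10, 8, 2, 1, 9, 15, 4, 6, 3
Reachable nodes: 16 of 19 total.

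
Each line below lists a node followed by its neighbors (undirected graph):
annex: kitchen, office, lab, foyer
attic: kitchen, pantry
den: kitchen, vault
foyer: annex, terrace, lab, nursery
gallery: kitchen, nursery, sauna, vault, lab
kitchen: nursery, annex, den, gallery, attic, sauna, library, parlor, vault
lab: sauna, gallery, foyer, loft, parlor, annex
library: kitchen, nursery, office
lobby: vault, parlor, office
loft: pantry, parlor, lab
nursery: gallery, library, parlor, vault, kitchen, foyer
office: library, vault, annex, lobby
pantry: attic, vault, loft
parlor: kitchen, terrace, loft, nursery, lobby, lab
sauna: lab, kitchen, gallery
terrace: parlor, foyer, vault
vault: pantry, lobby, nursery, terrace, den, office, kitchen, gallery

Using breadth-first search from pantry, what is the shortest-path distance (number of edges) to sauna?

3

Level 0: pantry
Level 1: attic, loft, vault
Level 2: den, gallery, kitchen, lab, lobby, nursery, office, parlor, terrace
Level 3: annex, foyer, library, sauna
sauna first appears at level 3.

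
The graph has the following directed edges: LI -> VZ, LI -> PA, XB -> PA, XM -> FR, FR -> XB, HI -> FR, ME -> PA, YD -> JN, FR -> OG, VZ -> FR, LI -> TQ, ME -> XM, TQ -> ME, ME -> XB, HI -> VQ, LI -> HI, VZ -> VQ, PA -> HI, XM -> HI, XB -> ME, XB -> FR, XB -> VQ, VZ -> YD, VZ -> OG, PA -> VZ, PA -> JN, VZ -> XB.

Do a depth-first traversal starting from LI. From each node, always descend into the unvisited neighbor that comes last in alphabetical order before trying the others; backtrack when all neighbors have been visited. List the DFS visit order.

Visit LI
LI → VZ
VZ → YD
YD → JN
VZ → XB
XB → VQ
XB → PA
PA → HI
HI → FR
FR → OG
XB → ME
ME → XM
LI → TQ

LI, VZ, YD, JN, XB, VQ, PA, HI, FR, OG, ME, XM, TQ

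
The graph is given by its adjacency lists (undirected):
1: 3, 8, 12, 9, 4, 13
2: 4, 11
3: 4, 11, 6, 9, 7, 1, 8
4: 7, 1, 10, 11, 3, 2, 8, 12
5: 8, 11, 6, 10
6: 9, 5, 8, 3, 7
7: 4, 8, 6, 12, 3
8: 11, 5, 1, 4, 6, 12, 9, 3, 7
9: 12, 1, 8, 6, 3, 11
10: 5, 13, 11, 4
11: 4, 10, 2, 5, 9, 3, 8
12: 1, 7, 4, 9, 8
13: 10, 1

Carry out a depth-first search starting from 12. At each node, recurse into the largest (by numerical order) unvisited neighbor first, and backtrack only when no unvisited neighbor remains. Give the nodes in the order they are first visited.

12, 9, 11, 10, 13, 1, 8, 7, 6, 5, 3, 4, 2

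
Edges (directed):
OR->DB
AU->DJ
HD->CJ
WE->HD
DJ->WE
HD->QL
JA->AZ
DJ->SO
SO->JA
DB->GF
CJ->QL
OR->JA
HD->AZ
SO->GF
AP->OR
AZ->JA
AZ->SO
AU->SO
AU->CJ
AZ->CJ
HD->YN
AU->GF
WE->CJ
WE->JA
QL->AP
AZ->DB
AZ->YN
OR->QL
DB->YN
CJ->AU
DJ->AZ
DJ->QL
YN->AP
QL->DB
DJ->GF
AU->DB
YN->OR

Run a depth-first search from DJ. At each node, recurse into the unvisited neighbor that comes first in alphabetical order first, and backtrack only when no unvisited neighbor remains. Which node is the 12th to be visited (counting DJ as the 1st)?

SO

Visit DJ
DJ → AZ
AZ → CJ
CJ → AU
AU → DB
DB → GF
DB → YN
YN → AP
AP → OR
OR → JA
OR → QL
AU → SO
DJ → WE
WE → HD

Visit order: DJ, AZ, CJ, AU, DB, GF, YN, AP, OR, JA, QL, SO, WE, HD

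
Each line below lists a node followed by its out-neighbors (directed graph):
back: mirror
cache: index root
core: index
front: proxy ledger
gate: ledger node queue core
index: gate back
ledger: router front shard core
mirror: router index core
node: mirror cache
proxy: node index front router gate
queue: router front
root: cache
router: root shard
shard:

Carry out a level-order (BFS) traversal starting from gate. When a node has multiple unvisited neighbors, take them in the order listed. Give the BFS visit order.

Visit gate; enqueue ledger, node, queue, core → queue [ledger, node, queue, core]
Visit ledger; enqueue router, front, shard → queue [node, queue, core, router, front, shard]
Visit node; enqueue mirror, cache → queue [queue, core, router, front, shard, mirror, cache]
Visit queue → queue [core, router, front, shard, mirror, cache]
Visit core; enqueue index → queue [router, front, shard, mirror, cache, index]
Visit router; enqueue root → queue [front, shard, mirror, cache, index, root]
Visit front; enqueue proxy → queue [shard, mirror, cache, index, root, proxy]
Visit shard → queue [mirror, cache, index, root, proxy]
Visit mirror → queue [cache, index, root, proxy]
Visit cache → queue [index, root, proxy]
Visit index; enqueue back → queue [root, proxy, back]
Visit root → queue [proxy, back]
Visit proxy → queue [back]
Visit back → queue []

gate → ledger → node → queue → core → router → front → shard → mirror → cache → index → root → proxy → back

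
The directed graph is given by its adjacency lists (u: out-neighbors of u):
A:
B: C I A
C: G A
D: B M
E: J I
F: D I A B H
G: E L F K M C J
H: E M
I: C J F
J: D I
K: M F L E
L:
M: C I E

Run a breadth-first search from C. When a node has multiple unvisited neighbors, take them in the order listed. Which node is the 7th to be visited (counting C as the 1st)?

K

Visit C; enqueue G, A → queue [G, A]
Visit G; enqueue E, L, F, K, M, J → queue [A, E, L, F, K, M, J]
Visit A → queue [E, L, F, K, M, J]
Visit E; enqueue I → queue [L, F, K, M, J, I]
Visit L → queue [F, K, M, J, I]
Visit F; enqueue D, B, H → queue [K, M, J, I, D, B, H]
Visit K → queue [M, J, I, D, B, H]
Visit M → queue [J, I, D, B, H]
Visit J → queue [I, D, B, H]
Visit I → queue [D, B, H]
Visit D → queue [B, H]
Visit B → queue [H]
Visit H → queue []

Visit order: C, G, A, E, L, F, K, M, J, I, D, B, H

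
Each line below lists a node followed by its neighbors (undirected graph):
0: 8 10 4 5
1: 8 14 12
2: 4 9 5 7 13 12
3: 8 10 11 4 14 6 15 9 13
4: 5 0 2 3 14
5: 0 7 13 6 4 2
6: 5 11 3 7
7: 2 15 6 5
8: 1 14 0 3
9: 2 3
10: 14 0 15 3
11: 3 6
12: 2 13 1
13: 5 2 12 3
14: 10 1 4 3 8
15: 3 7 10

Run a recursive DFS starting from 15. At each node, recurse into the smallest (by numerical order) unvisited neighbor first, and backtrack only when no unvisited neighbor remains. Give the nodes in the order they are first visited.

15, 3, 4, 0, 5, 2, 7, 6, 11, 9, 12, 1, 8, 14, 10, 13

Visit 15
15 → 3
3 → 4
4 → 0
0 → 5
5 → 2
2 → 7
7 → 6
6 → 11
2 → 9
2 → 12
12 → 1
1 → 8
8 → 14
14 → 10
12 → 13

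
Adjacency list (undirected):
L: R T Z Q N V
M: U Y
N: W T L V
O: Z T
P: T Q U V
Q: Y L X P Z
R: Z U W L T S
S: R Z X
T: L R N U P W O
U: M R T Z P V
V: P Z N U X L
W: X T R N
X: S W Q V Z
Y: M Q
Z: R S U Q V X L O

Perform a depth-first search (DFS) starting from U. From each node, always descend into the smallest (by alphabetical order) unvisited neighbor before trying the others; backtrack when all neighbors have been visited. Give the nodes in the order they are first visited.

U -> M -> Y -> Q -> L -> N -> T -> O -> Z -> R -> S -> X -> V -> P -> W

Visit U
U → M
M → Y
Y → Q
Q → L
L → N
N → T
T → O
O → Z
Z → R
R → S
S → X
X → V
V → P
X → W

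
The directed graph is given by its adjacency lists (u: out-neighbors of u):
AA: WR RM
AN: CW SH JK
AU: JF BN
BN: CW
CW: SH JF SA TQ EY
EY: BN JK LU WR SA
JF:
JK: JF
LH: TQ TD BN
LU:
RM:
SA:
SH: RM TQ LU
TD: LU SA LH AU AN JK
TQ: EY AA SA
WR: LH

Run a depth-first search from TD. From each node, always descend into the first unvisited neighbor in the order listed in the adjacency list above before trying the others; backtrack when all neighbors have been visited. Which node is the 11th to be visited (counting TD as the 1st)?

Visit TD
TD → LU
TD → SA
TD → LH
LH → TQ
TQ → EY
EY → BN
BN → CW
CW → SH
SH → RM
CW → JF
EY → JK
EY → WR
TQ → AA
TD → AU
TD → AN

Visit order: TD, LU, SA, LH, TQ, EY, BN, CW, SH, RM, JF, JK, WR, AA, AU, AN

JF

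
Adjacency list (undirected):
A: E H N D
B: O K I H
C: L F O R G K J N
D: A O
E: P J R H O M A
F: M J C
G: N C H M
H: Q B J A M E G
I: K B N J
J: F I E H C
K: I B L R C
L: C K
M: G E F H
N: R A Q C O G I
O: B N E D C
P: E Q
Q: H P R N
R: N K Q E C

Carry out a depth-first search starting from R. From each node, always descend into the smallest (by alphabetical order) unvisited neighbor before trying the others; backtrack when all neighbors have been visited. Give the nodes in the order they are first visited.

Visit R
R → C
C → F
F → J
J → E
E → A
A → D
D → O
O → B
B → H
H → G
G → M
G → N
N → I
I → K
K → L
N → Q
Q → P

R -> C -> F -> J -> E -> A -> D -> O -> B -> H -> G -> M -> N -> I -> K -> L -> Q -> P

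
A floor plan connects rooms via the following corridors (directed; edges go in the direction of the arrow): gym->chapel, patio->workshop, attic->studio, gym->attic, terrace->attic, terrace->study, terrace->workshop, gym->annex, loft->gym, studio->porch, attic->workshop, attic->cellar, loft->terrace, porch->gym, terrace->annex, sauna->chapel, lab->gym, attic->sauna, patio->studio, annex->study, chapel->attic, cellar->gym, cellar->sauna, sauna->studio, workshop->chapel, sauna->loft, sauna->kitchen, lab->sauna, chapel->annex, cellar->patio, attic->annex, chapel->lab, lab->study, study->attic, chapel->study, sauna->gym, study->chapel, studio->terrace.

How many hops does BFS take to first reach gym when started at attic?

Level 0: attic
Level 1: annex, cellar, sauna, studio, workshop
Level 2: chapel, gym, kitchen, loft, patio, porch, study, terrace
Level 3: lab
gym first appears at level 2.

2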